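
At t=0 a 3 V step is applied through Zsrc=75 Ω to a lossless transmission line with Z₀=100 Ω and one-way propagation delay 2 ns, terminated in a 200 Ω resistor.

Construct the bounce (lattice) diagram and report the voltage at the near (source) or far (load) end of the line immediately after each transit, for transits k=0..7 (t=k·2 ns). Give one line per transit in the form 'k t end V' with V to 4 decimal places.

Γ_L=0.333333, Γ_S=-0.142857; launch V₁=3·100/175=1.714286
k=0 src: V=1.7143
k=1 load: inc=1.714286, refl=1.714286·0.333333=0.5714; V=0.000000+1.714286+0.571429=2.2857
k=2 src: inc=0.571429, refl=0.571429·-0.142857=-0.0816; V=1.714286+0.571429+-0.081633=2.2041
k=3 load: inc=-0.081633, refl=-0.081633·0.333333=-0.0272; V=2.285714+-0.081633+-0.027211=2.1769
k=4 src: inc=-0.027211, refl=-0.027211·-0.142857=0.0039; V=2.204082+-0.027211+0.003887=2.1808
k=5 load: inc=0.003887, refl=0.003887·0.333333=0.0013; V=2.176871+0.003887+0.001296=2.1821
k=6 src: inc=0.001296, refl=0.001296·-0.142857=-0.0002; V=2.180758+0.001296+-0.000185=2.1819
k=7 load: inc=-0.000185, refl=-0.000185·0.333333=-0.0001; V=2.182054+-0.000185+-0.000062=2.1818

0 0 source 1.7143
1 2 load 2.2857
2 4 source 2.2041
3 6 load 2.1769
4 8 source 2.1808
5 10 load 2.1821
6 12 source 2.1819
7 14 load 2.1818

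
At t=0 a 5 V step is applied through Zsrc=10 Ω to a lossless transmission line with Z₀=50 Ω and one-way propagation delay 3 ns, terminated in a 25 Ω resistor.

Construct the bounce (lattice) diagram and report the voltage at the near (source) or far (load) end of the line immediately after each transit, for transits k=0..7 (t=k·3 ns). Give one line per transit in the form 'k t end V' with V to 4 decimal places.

0 0 source 4.1667
1 3 load 2.7778
2 6 source 3.7037
3 9 load 3.3951
4 12 source 3.6008
5 15 load 3.5322
6 18 source 3.5780
7 21 load 3.5627

Γ_L=-0.333333, Γ_S=-0.666667; launch V₁=5·50/60=4.166667
k=0 src: V=4.1667
k=1 load: inc=4.166667, refl=4.166667·-0.333333=-1.3889; V=0.000000+4.166667+-1.388889=2.7778
k=2 src: inc=-1.388889, refl=-1.388889·-0.666667=0.9259; V=4.166667+-1.388889+0.925926=3.7037
k=3 load: inc=0.925926, refl=0.925926·-0.333333=-0.3086; V=2.777778+0.925926+-0.308642=3.3951
k=4 src: inc=-0.308642, refl=-0.308642·-0.666667=0.2058; V=3.703704+-0.308642+0.205761=3.6008
k=5 load: inc=0.205761, refl=0.205761·-0.333333=-0.0686; V=3.395062+0.205761+-0.068587=3.5322
k=6 src: inc=-0.068587, refl=-0.068587·-0.666667=0.0457; V=3.600823+-0.068587+0.045725=3.5780
k=7 load: inc=0.045725, refl=0.045725·-0.333333=-0.0152; V=3.532236+0.045725+-0.015242=3.5627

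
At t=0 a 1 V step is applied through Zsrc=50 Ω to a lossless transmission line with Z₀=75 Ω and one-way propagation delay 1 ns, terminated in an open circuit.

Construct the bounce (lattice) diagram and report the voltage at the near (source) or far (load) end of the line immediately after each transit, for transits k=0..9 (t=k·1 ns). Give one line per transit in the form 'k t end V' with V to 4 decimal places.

0 0 source 0.6000
1 1 load 1.2000
2 2 source 1.0800
3 3 load 0.9600
4 4 source 0.9840
5 5 load 1.0080
6 6 source 1.0032
7 7 load 0.9984
8 8 source 0.9994
9 9 load 1.0003

Γ_L=1.000000, Γ_S=-0.200000; launch V₁=1·75/125=0.600000
k=0 src: V=0.6000
k=1 load: inc=0.600000, refl=0.600000·1.000000=0.6000; V=0.000000+0.600000+0.600000=1.2000
k=2 src: inc=0.600000, refl=0.600000·-0.200000=-0.1200; V=0.600000+0.600000+-0.120000=1.0800
k=3 load: inc=-0.120000, refl=-0.120000·1.000000=-0.1200; V=1.200000+-0.120000+-0.120000=0.9600
k=4 src: inc=-0.120000, refl=-0.120000·-0.200000=0.0240; V=1.080000+-0.120000+0.024000=0.9840
k=5 load: inc=0.024000, refl=0.024000·1.000000=0.0240; V=0.960000+0.024000+0.024000=1.0080
k=6 src: inc=0.024000, refl=0.024000·-0.200000=-0.0048; V=0.984000+0.024000+-0.004800=1.0032
k=7 load: inc=-0.004800, refl=-0.004800·1.000000=-0.0048; V=1.008000+-0.004800+-0.004800=0.9984
k=8 src: inc=-0.004800, refl=-0.004800·-0.200000=0.0010; V=1.003200+-0.004800+0.000960=0.9994
k=9 load: inc=0.000960, refl=0.000960·1.000000=0.0010; V=0.998400+0.000960+0.000960=1.0003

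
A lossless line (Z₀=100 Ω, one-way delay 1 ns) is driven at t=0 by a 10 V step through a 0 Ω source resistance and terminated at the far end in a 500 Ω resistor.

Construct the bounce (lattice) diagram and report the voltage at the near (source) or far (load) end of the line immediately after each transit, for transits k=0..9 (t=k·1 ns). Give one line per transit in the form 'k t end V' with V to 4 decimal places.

0 0 source 10.0000
1 1 load 16.6667
2 2 source 10.0000
3 3 load 5.5556
4 4 source 10.0000
5 5 load 12.9630
6 6 source 10.0000
7 7 load 8.0247
8 8 source 10.0000
9 9 load 11.3169

Γ_L=0.666667, Γ_S=-1.000000; launch V₁=10·100/100=10.000000
k=0 src: V=10.0000
k=1 load: inc=10.000000, refl=10.000000·0.666667=6.6667; V=0.000000+10.000000+6.666667=16.6667
k=2 src: inc=6.666667, refl=6.666667·-1.000000=-6.6667; V=10.000000+6.666667+-6.666667=10.0000
k=3 load: inc=-6.666667, refl=-6.666667·0.666667=-4.4444; V=16.666667+-6.666667+-4.444444=5.5556
k=4 src: inc=-4.444444, refl=-4.444444·-1.000000=4.4444; V=10.000000+-4.444444+4.444444=10.0000
k=5 load: inc=4.444444, refl=4.444444·0.666667=2.9630; V=5.555556+4.444444+2.962963=12.9630
k=6 src: inc=2.962963, refl=2.962963·-1.000000=-2.9630; V=10.000000+2.962963+-2.962963=10.0000
k=7 load: inc=-2.962963, refl=-2.962963·0.666667=-1.9753; V=12.962963+-2.962963+-1.975309=8.0247
k=8 src: inc=-1.975309, refl=-1.975309·-1.000000=1.9753; V=10.000000+-1.975309+1.975309=10.0000
k=9 load: inc=1.975309, refl=1.975309·0.666667=1.3169; V=8.024691+1.975309+1.316872=11.3169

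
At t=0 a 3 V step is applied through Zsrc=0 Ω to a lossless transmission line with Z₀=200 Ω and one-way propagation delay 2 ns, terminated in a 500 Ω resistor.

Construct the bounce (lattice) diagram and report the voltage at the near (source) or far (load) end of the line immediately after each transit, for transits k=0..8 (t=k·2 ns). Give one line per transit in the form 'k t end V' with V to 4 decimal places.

0 0 source 3.0000
1 2 load 4.2857
2 4 source 3.0000
3 6 load 2.4490
4 8 source 3.0000
5 10 load 3.2362
6 12 source 3.0000
7 14 load 2.8988
8 16 source 3.0000

Γ_L=0.428571, Γ_S=-1.000000; launch V₁=3·200/200=3.000000
k=0 src: V=3.0000
k=1 load: inc=3.000000, refl=3.000000·0.428571=1.2857; V=0.000000+3.000000+1.285714=4.2857
k=2 src: inc=1.285714, refl=1.285714·-1.000000=-1.2857; V=3.000000+1.285714+-1.285714=3.0000
k=3 load: inc=-1.285714, refl=-1.285714·0.428571=-0.5510; V=4.285714+-1.285714+-0.551020=2.4490
k=4 src: inc=-0.551020, refl=-0.551020·-1.000000=0.5510; V=3.000000+-0.551020+0.551020=3.0000
k=5 load: inc=0.551020, refl=0.551020·0.428571=0.2362; V=2.448980+0.551020+0.236152=3.2362
k=6 src: inc=0.236152, refl=0.236152·-1.000000=-0.2362; V=3.000000+0.236152+-0.236152=3.0000
k=7 load: inc=-0.236152, refl=-0.236152·0.428571=-0.1012; V=3.236152+-0.236152+-0.101208=2.8988
k=8 src: inc=-0.101208, refl=-0.101208·-1.000000=0.1012; V=3.000000+-0.101208+0.101208=3.0000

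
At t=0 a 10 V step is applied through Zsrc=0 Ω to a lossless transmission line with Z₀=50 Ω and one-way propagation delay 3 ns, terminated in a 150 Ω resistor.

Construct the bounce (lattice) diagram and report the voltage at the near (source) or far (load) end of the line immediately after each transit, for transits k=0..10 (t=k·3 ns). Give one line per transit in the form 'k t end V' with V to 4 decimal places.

0 0 source 10.0000
1 3 load 15.0000
2 6 source 10.0000
3 9 load 7.5000
4 12 source 10.0000
5 15 load 11.2500
6 18 source 10.0000
7 21 load 9.3750
8 24 source 10.0000
9 27 load 10.3125
10 30 source 10.0000

Γ_L=0.500000, Γ_S=-1.000000; launch V₁=10·50/50=10.000000
k=0 src: V=10.0000
k=1 load: inc=10.000000, refl=10.000000·0.500000=5.0000; V=0.000000+10.000000+5.000000=15.0000
k=2 src: inc=5.000000, refl=5.000000·-1.000000=-5.0000; V=10.000000+5.000000+-5.000000=10.0000
k=3 load: inc=-5.000000, refl=-5.000000·0.500000=-2.5000; V=15.000000+-5.000000+-2.500000=7.5000
k=4 src: inc=-2.500000, refl=-2.500000·-1.000000=2.5000; V=10.000000+-2.500000+2.500000=10.0000
k=5 load: inc=2.500000, refl=2.500000·0.500000=1.2500; V=7.500000+2.500000+1.250000=11.2500
k=6 src: inc=1.250000, refl=1.250000·-1.000000=-1.2500; V=10.000000+1.250000+-1.250000=10.0000
k=7 load: inc=-1.250000, refl=-1.250000·0.500000=-0.6250; V=11.250000+-1.250000+-0.625000=9.3750
k=8 src: inc=-0.625000, refl=-0.625000·-1.000000=0.6250; V=10.000000+-0.625000+0.625000=10.0000
k=9 load: inc=0.625000, refl=0.625000·0.500000=0.3125; V=9.375000+0.625000+0.312500=10.3125
k=10 src: inc=0.312500, refl=0.312500·-1.000000=-0.3125; V=10.000000+0.312500+-0.312500=10.0000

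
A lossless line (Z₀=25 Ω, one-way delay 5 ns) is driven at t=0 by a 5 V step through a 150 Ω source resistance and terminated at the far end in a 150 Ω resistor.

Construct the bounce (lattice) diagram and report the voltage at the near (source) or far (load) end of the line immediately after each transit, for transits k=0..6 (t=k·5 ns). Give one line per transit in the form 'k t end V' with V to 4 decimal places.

0 0 source 0.7143
1 5 load 1.2245
2 10 source 1.5889
3 15 load 1.8492
4 20 source 2.0352
5 25 load 2.1680
6 30 source 2.2628

Γ_L=0.714286, Γ_S=0.714286; launch V₁=5·25/175=0.714286
k=0 src: V=0.7143
k=1 load: inc=0.714286, refl=0.714286·0.714286=0.5102; V=0.000000+0.714286+0.510204=1.2245
k=2 src: inc=0.510204, refl=0.510204·0.714286=0.3644; V=0.714286+0.510204+0.364431=1.5889
k=3 load: inc=0.364431, refl=0.364431·0.714286=0.2603; V=1.224490+0.364431+0.260308=1.8492
k=4 src: inc=0.260308, refl=0.260308·0.714286=0.1859; V=1.588921+0.260308+0.185934=2.0352
k=5 load: inc=0.185934, refl=0.185934·0.714286=0.1328; V=1.849229+0.185934+0.132810=2.1680
k=6 src: inc=0.132810, refl=0.132810·0.714286=0.0949; V=2.035164+0.132810+0.094865=2.2628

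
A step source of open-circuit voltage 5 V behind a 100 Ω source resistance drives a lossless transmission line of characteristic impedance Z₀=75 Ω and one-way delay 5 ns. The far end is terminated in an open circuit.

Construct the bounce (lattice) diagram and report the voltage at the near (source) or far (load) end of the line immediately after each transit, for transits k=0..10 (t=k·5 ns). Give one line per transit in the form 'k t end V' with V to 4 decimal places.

0 0 source 2.1429
1 5 load 4.2857
2 10 source 4.5918
3 15 load 4.8980
4 20 source 4.9417
5 25 load 4.9854
6 30 source 4.9917
7 35 load 4.9979
8 40 source 4.9988
9 45 load 4.9997
10 50 source 4.9998

Γ_L=1.000000, Γ_S=0.142857; launch V₁=5·75/175=2.142857
k=0 src: V=2.1429
k=1 load: inc=2.142857, refl=2.142857·1.000000=2.1429; V=0.000000+2.142857+2.142857=4.2857
k=2 src: inc=2.142857, refl=2.142857·0.142857=0.3061; V=2.142857+2.142857+0.306122=4.5918
k=3 load: inc=0.306122, refl=0.306122·1.000000=0.3061; V=4.285714+0.306122+0.306122=4.8980
k=4 src: inc=0.306122, refl=0.306122·0.142857=0.0437; V=4.591837+0.306122+0.043732=4.9417
k=5 load: inc=0.043732, refl=0.043732·1.000000=0.0437; V=4.897959+0.043732+0.043732=4.9854
k=6 src: inc=0.043732, refl=0.043732·0.142857=0.0062; V=4.941691+0.043732+0.006247=4.9917
k=7 load: inc=0.006247, refl=0.006247·1.000000=0.0062; V=4.985423+0.006247+0.006247=4.9979
k=8 src: inc=0.006247, refl=0.006247·0.142857=0.0009; V=4.991670+0.006247+0.000892=4.9988
k=9 load: inc=0.000892, refl=0.000892·1.000000=0.0009; V=4.997918+0.000892+0.000892=4.9997
k=10 src: inc=0.000892, refl=0.000892·0.142857=0.0001; V=4.998810+0.000892+0.000127=4.9998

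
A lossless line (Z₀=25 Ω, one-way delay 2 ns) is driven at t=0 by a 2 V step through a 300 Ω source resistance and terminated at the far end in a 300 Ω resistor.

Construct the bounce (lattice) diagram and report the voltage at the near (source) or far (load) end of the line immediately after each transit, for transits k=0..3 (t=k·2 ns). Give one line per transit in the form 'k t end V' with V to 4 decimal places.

0 0 source 0.1538
1 2 load 0.2840
2 4 source 0.3942
3 6 load 0.4874

Γ_L=0.846154, Γ_S=0.846154; launch V₁=2·25/325=0.153846
k=0 src: V=0.1538
k=1 load: inc=0.153846, refl=0.153846·0.846154=0.1302; V=0.000000+0.153846+0.130178=0.2840
k=2 src: inc=0.130178, refl=0.130178·0.846154=0.1102; V=0.153846+0.130178+0.110150=0.3942
k=3 load: inc=0.110150, refl=0.110150·0.846154=0.0932; V=0.284024+0.110150+0.093204=0.4874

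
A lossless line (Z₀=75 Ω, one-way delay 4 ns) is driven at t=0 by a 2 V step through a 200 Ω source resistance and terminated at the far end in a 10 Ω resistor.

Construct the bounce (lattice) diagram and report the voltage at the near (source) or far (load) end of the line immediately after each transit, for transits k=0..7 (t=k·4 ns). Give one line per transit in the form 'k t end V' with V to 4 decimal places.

0 0 source 0.5455
1 4 load 0.1283
2 8 source -0.0613
3 12 load 0.0837
4 16 source 0.1496
5 20 load 0.0992
6 24 source 0.0763
7 28 load 0.0938

Γ_L=-0.764706, Γ_S=0.454545; launch V₁=2·75/275=0.545455
k=0 src: V=0.5455
k=1 load: inc=0.545455, refl=0.545455·-0.764706=-0.4171; V=0.000000+0.545455+-0.417112=0.1283
k=2 src: inc=-0.417112, refl=-0.417112·0.454545=-0.1896; V=0.545455+-0.417112+-0.189596=-0.0613
k=3 load: inc=-0.189596, refl=-0.189596·-0.764706=0.1450; V=0.128342+-0.189596+0.144986=0.0837
k=4 src: inc=0.144986, refl=0.144986·0.454545=0.0659; V=-0.061254+0.144986+0.065903=0.1496
k=5 load: inc=0.065903, refl=0.065903·-0.764706=-0.0504; V=0.083731+0.065903+-0.050396=0.0992
k=6 src: inc=-0.050396, refl=-0.050396·0.454545=-0.0229; V=0.149634+-0.050396+-0.022907=0.0763
k=7 load: inc=-0.022907, refl=-0.022907·-0.764706=0.0175; V=0.099238+-0.022907+0.017517=0.0938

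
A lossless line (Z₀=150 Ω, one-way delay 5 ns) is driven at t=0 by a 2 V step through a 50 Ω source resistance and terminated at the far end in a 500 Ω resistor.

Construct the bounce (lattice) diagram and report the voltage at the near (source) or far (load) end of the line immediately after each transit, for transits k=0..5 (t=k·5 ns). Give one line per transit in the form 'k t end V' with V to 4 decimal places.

0 0 source 1.5000
1 5 load 2.3077
2 10 source 1.9038
3 15 load 1.6864
4 20 source 1.7951
5 25 load 1.8537

Γ_L=0.538462, Γ_S=-0.500000; launch V₁=2·150/200=1.500000
k=0 src: V=1.5000
k=1 load: inc=1.500000, refl=1.500000·0.538462=0.8077; V=0.000000+1.500000+0.807692=2.3077
k=2 src: inc=0.807692, refl=0.807692·-0.500000=-0.4038; V=1.500000+0.807692+-0.403846=1.9038
k=3 load: inc=-0.403846, refl=-0.403846·0.538462=-0.2175; V=2.307692+-0.403846+-0.217456=1.6864
k=4 src: inc=-0.217456, refl=-0.217456·-0.500000=0.1087; V=1.903846+-0.217456+0.108728=1.7951
k=5 load: inc=0.108728, refl=0.108728·0.538462=0.0585; V=1.686391+0.108728+0.058546=1.8537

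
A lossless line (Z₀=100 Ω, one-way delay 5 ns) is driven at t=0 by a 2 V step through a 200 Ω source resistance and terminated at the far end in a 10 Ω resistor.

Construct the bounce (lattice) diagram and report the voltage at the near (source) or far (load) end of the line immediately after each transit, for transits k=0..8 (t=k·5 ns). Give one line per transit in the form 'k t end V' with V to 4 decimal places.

0 0 source 0.6667
1 5 load 0.1212
2 10 source -0.0606
3 15 load 0.0882
4 20 source 0.1377
5 25 load 0.0972
6 30 source 0.0836
7 35 load 0.0947
8 40 source 0.0984

Γ_L=-0.818182, Γ_S=0.333333; launch V₁=2·100/300=0.666667
k=0 src: V=0.6667
k=1 load: inc=0.666667, refl=0.666667·-0.818182=-0.5455; V=0.000000+0.666667+-0.545455=0.1212
k=2 src: inc=-0.545455, refl=-0.545455·0.333333=-0.1818; V=0.666667+-0.545455+-0.181818=-0.0606
k=3 load: inc=-0.181818, refl=-0.181818·-0.818182=0.1488; V=0.121212+-0.181818+0.148760=0.0882
k=4 src: inc=0.148760, refl=0.148760·0.333333=0.0496; V=-0.060606+0.148760+0.049587=0.1377
k=5 load: inc=0.049587, refl=0.049587·-0.818182=-0.0406; V=0.088154+0.049587+-0.040571=0.0972
k=6 src: inc=-0.040571, refl=-0.040571·0.333333=-0.0135; V=0.137741+-0.040571+-0.013524=0.0836
k=7 load: inc=-0.013524, refl=-0.013524·-0.818182=0.0111; V=0.097170+-0.013524+0.011065=0.0947
k=8 src: inc=0.011065, refl=0.011065·0.333333=0.0037; V=0.083646+0.011065+0.003688=0.0984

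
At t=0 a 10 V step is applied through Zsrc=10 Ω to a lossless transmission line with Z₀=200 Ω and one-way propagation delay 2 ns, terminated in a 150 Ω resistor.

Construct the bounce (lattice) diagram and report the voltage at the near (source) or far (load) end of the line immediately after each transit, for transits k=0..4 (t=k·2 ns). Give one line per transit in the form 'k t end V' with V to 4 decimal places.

0 0 source 9.5238
1 2 load 8.1633
2 4 source 9.3942
3 6 load 9.2184
4 8 source 9.3775

Γ_L=-0.142857, Γ_S=-0.904762; launch V₁=10·200/210=9.523810
k=0 src: V=9.5238
k=1 load: inc=9.523810, refl=9.523810·-0.142857=-1.3605; V=0.000000+9.523810+-1.360544=8.1633
k=2 src: inc=-1.360544, refl=-1.360544·-0.904762=1.2310; V=9.523810+-1.360544+1.230969=9.3942
k=3 load: inc=1.230969, refl=1.230969·-0.142857=-0.1759; V=8.163265+1.230969+-0.175853=9.2184
k=4 src: inc=-0.175853, refl=-0.175853·-0.904762=0.1591; V=9.394234+-0.175853+0.159105=9.3775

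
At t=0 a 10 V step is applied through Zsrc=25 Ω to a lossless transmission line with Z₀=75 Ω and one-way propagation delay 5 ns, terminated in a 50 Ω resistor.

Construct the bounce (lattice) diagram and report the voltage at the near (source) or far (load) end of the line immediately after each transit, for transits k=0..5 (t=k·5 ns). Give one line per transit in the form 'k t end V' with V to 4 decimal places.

0 0 source 7.5000
1 5 load 6.0000
2 10 source 6.7500
3 15 load 6.6000
4 20 source 6.6750
5 25 load 6.6600

Γ_L=-0.200000, Γ_S=-0.500000; launch V₁=10·75/100=7.500000
k=0 src: V=7.5000
k=1 load: inc=7.500000, refl=7.500000·-0.200000=-1.5000; V=0.000000+7.500000+-1.500000=6.0000
k=2 src: inc=-1.500000, refl=-1.500000·-0.500000=0.7500; V=7.500000+-1.500000+0.750000=6.7500
k=3 load: inc=0.750000, refl=0.750000·-0.200000=-0.1500; V=6.000000+0.750000+-0.150000=6.6000
k=4 src: inc=-0.150000, refl=-0.150000·-0.500000=0.0750; V=6.750000+-0.150000+0.075000=6.6750
k=5 load: inc=0.075000, refl=0.075000·-0.200000=-0.0150; V=6.600000+0.075000+-0.015000=6.6600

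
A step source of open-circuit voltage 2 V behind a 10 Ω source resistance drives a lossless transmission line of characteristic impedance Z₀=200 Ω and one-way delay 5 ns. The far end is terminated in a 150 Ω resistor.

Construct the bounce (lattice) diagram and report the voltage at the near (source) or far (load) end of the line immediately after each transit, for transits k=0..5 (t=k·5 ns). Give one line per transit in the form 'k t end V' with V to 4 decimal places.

0 0 source 1.9048
1 5 load 1.6327
2 10 source 1.8788
3 15 load 1.8437
4 20 source 1.8755
5 25 load 1.8710

Γ_L=-0.142857, Γ_S=-0.904762; launch V₁=2·200/210=1.904762
k=0 src: V=1.9048
k=1 load: inc=1.904762, refl=1.904762·-0.142857=-0.2721; V=0.000000+1.904762+-0.272109=1.6327
k=2 src: inc=-0.272109, refl=-0.272109·-0.904762=0.2462; V=1.904762+-0.272109+0.246194=1.8788
k=3 load: inc=0.246194, refl=0.246194·-0.142857=-0.0352; V=1.632653+0.246194+-0.035171=1.8437
k=4 src: inc=-0.035171, refl=-0.035171·-0.904762=0.0318; V=1.878847+-0.035171+0.031821=1.8755
k=5 load: inc=0.031821, refl=0.031821·-0.142857=-0.0045; V=1.843676+0.031821+-0.004546=1.8710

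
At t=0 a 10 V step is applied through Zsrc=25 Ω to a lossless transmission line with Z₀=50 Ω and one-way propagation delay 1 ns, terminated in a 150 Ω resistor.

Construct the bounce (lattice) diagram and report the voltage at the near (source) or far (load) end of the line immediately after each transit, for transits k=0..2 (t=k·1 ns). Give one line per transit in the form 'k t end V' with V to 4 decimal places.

0 0 source 6.6667
1 1 load 10.0000
2 2 source 8.8889

Γ_L=0.500000, Γ_S=-0.333333; launch V₁=10·50/75=6.666667
k=0 src: V=6.6667
k=1 load: inc=6.666667, refl=6.666667·0.500000=3.3333; V=0.000000+6.666667+3.333333=10.0000
k=2 src: inc=3.333333, refl=3.333333·-0.333333=-1.1111; V=6.666667+3.333333+-1.111111=8.8889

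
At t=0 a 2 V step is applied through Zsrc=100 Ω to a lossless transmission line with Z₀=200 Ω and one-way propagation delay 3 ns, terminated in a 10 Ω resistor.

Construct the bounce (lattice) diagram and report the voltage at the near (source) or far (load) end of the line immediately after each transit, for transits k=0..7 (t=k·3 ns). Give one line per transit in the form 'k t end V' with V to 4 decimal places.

0 0 source 1.3333
1 3 load 0.1270
2 6 source 0.5291
3 9 load 0.1653
4 12 source 0.2866
5 15 load 0.1768
6 18 source 0.2134
7 21 load 0.1803

Γ_L=-0.904762, Γ_S=-0.333333; launch V₁=2·200/300=1.333333
k=0 src: V=1.3333
k=1 load: inc=1.333333, refl=1.333333·-0.904762=-1.2063; V=0.000000+1.333333+-1.206349=0.1270
k=2 src: inc=-1.206349, refl=-1.206349·-0.333333=0.4021; V=1.333333+-1.206349+0.402116=0.5291
k=3 load: inc=0.402116, refl=0.402116·-0.904762=-0.3638; V=0.126984+0.402116+-0.363820=0.1653
k=4 src: inc=-0.363820, refl=-0.363820·-0.333333=0.1213; V=0.529101+-0.363820+0.121273=0.2866
k=5 load: inc=0.121273, refl=0.121273·-0.904762=-0.1097; V=0.165281+0.121273+-0.109723=0.1768
k=6 src: inc=-0.109723, refl=-0.109723·-0.333333=0.0366; V=0.286554+-0.109723+0.036574=0.2134
k=7 load: inc=0.036574, refl=0.036574·-0.904762=-0.0331; V=0.176831+0.036574+-0.033091=0.1803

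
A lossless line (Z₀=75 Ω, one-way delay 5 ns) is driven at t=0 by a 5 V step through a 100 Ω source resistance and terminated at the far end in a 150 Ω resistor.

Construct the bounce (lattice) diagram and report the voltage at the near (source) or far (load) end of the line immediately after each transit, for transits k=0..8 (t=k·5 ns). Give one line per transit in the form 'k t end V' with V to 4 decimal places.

Γ_L=0.333333, Γ_S=0.142857; launch V₁=5·75/175=2.142857
k=0 src: V=2.1429
k=1 load: inc=2.142857, refl=2.142857·0.333333=0.7143; V=0.000000+2.142857+0.714286=2.8571
k=2 src: inc=0.714286, refl=0.714286·0.142857=0.1020; V=2.142857+0.714286+0.102041=2.9592
k=3 load: inc=0.102041, refl=0.102041·0.333333=0.0340; V=2.857143+0.102041+0.034014=2.9932
k=4 src: inc=0.034014, refl=0.034014·0.142857=0.0049; V=2.959184+0.034014+0.004859=2.9981
k=5 load: inc=0.004859, refl=0.004859·0.333333=0.0016; V=2.993197+0.004859+0.001620=2.9997
k=6 src: inc=0.001620, refl=0.001620·0.142857=0.0002; V=2.998056+0.001620+0.000231=2.9999
k=7 load: inc=0.000231, refl=0.000231·0.333333=0.0001; V=2.999676+0.000231+0.000077=3.0000
k=8 src: inc=0.000077, refl=0.000077·0.142857=0.0000; V=2.999907+0.000077+0.000011=3.0000

0 0 source 2.1429
1 5 load 2.8571
2 10 source 2.9592
3 15 load 2.9932
4 20 source 2.9981
5 25 load 2.9997
6 30 source 2.9999
7 35 load 3.0000
8 40 source 3.0000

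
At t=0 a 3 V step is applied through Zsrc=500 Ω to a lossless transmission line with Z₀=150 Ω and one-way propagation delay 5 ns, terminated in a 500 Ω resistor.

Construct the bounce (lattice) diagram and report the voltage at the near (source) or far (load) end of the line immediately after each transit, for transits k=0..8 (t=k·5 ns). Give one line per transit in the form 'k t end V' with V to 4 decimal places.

Γ_L=0.538462, Γ_S=0.538462; launch V₁=3·150/650=0.692308
k=0 src: V=0.6923
k=1 load: inc=0.692308, refl=0.692308·0.538462=0.3728; V=0.000000+0.692308+0.372781=1.0651
k=2 src: inc=0.372781, refl=0.372781·0.538462=0.2007; V=0.692308+0.372781+0.200728=1.2658
k=3 load: inc=0.200728, refl=0.200728·0.538462=0.1081; V=1.065089+0.200728+0.108084=1.3739
k=4 src: inc=0.108084, refl=0.108084·0.538462=0.0582; V=1.265817+0.108084+0.058199=1.4321
k=5 load: inc=0.058199, refl=0.058199·0.538462=0.0313; V=1.373901+0.058199+0.031338=1.4634
k=6 src: inc=0.031338, refl=0.031338·0.538462=0.0169; V=1.432101+0.031338+0.016874=1.4803
k=7 load: inc=0.016874, refl=0.016874·0.538462=0.0091; V=1.463439+0.016874+0.009086=1.4894
k=8 src: inc=0.009086, refl=0.009086·0.538462=0.0049; V=1.480313+0.009086+0.004893=1.4943

0 0 source 0.6923
1 5 load 1.0651
2 10 source 1.2658
3 15 load 1.3739
4 20 source 1.4321
5 25 load 1.4634
6 30 source 1.4803
7 35 load 1.4894
8 40 source 1.4943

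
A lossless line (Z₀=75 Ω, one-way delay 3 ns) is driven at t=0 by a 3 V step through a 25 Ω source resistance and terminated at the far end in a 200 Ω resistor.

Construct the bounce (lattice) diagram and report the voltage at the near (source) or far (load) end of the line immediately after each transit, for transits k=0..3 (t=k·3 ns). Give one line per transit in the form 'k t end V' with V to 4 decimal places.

0 0 source 2.2500
1 3 load 3.2727
2 6 source 2.7614
3 9 load 2.5289

Γ_L=0.454545, Γ_S=-0.500000; launch V₁=3·75/100=2.250000
k=0 src: V=2.2500
k=1 load: inc=2.250000, refl=2.250000·0.454545=1.0227; V=0.000000+2.250000+1.022727=3.2727
k=2 src: inc=1.022727, refl=1.022727·-0.500000=-0.5114; V=2.250000+1.022727+-0.511364=2.7614
k=3 load: inc=-0.511364, refl=-0.511364·0.454545=-0.2324; V=3.272727+-0.511364+-0.232438=2.5289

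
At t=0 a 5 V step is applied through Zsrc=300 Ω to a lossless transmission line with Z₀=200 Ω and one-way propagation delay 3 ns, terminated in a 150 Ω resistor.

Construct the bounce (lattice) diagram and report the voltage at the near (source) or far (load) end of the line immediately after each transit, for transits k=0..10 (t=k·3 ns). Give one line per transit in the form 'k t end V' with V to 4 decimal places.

0 0 source 2.0000
1 3 load 1.7143
2 6 source 1.6571
3 9 load 1.6653
4 12 source 1.6669
5 15 load 1.6667
6 18 source 1.6667
7 21 load 1.6667
8 24 source 1.6667
9 27 load 1.6667
10 30 source 1.6667

Γ_L=-0.142857, Γ_S=0.200000; launch V₁=5·200/500=2.000000
k=0 src: V=2.0000
k=1 load: inc=2.000000, refl=2.000000·-0.142857=-0.2857; V=0.000000+2.000000+-0.285714=1.7143
k=2 src: inc=-0.285714, refl=-0.285714·0.200000=-0.0571; V=2.000000+-0.285714+-0.057143=1.6571
k=3 load: inc=-0.057143, refl=-0.057143·-0.142857=0.0082; V=1.714286+-0.057143+0.008163=1.6653
k=4 src: inc=0.008163, refl=0.008163·0.200000=0.0016; V=1.657143+0.008163+0.001633=1.6669
k=5 load: inc=0.001633, refl=0.001633·-0.142857=-0.0002; V=1.665306+0.001633+-0.000233=1.6667
k=6 src: inc=-0.000233, refl=-0.000233·0.200000=-0.0000; V=1.666939+-0.000233+-0.000047=1.6667
k=7 load: inc=-0.000047, refl=-0.000047·-0.142857=0.0000; V=1.666706+-0.000047+0.000007=1.6667
k=8 src: inc=0.000007, refl=0.000007·0.200000=0.0000; V=1.666659+0.000007+0.000001=1.6667
k=9 load: inc=0.000001, refl=0.000001·-0.142857=-0.0000; V=1.666666+0.000001+-0.000000=1.6667
k=10 src: inc=-0.000000, refl=-0.000000·0.200000=-0.0000; V=1.666667+-0.000000+-0.000000=1.6667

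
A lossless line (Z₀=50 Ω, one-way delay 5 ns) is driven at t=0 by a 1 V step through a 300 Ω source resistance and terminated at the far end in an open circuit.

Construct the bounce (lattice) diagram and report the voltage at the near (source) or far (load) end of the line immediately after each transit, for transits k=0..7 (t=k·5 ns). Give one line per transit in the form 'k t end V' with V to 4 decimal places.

0 0 source 0.1429
1 5 load 0.2857
2 10 source 0.3878
3 15 load 0.4898
4 20 source 0.5627
5 25 load 0.6356
6 30 source 0.6876
7 35 load 0.7397

Γ_L=1.000000, Γ_S=0.714286; launch V₁=1·50/350=0.142857
k=0 src: V=0.1429
k=1 load: inc=0.142857, refl=0.142857·1.000000=0.1429; V=0.000000+0.142857+0.142857=0.2857
k=2 src: inc=0.142857, refl=0.142857·0.714286=0.1020; V=0.142857+0.142857+0.102041=0.3878
k=3 load: inc=0.102041, refl=0.102041·1.000000=0.1020; V=0.285714+0.102041+0.102041=0.4898
k=4 src: inc=0.102041, refl=0.102041·0.714286=0.0729; V=0.387755+0.102041+0.072886=0.5627
k=5 load: inc=0.072886, refl=0.072886·1.000000=0.0729; V=0.489796+0.072886+0.072886=0.6356
k=6 src: inc=0.072886, refl=0.072886·0.714286=0.0521; V=0.562682+0.072886+0.052062=0.6876
k=7 load: inc=0.052062, refl=0.052062·1.000000=0.0521; V=0.635569+0.052062+0.052062=0.7397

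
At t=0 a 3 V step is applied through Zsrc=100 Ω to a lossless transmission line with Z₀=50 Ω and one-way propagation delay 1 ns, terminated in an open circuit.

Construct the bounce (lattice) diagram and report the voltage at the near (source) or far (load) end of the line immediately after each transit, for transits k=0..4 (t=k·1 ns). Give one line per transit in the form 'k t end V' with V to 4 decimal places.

Γ_L=1.000000, Γ_S=0.333333; launch V₁=3·50/150=1.000000
k=0 src: V=1.0000
k=1 load: inc=1.000000, refl=1.000000·1.000000=1.0000; V=0.000000+1.000000+1.000000=2.0000
k=2 src: inc=1.000000, refl=1.000000·0.333333=0.3333; V=1.000000+1.000000+0.333333=2.3333
k=3 load: inc=0.333333, refl=0.333333·1.000000=0.3333; V=2.000000+0.333333+0.333333=2.6667
k=4 src: inc=0.333333, refl=0.333333·0.333333=0.1111; V=2.333333+0.333333+0.111111=2.7778

0 0 source 1.0000
1 1 load 2.0000
2 2 source 2.3333
3 3 load 2.6667
4 4 source 2.7778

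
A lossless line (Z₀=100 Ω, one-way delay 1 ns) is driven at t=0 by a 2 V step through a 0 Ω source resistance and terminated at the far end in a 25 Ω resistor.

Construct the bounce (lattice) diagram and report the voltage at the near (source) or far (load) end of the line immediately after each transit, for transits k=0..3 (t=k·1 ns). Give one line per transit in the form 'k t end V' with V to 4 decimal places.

0 0 source 2.0000
1 1 load 0.8000
2 2 source 2.0000
3 3 load 1.2800

Γ_L=-0.600000, Γ_S=-1.000000; launch V₁=2·100/100=2.000000
k=0 src: V=2.0000
k=1 load: inc=2.000000, refl=2.000000·-0.600000=-1.2000; V=0.000000+2.000000+-1.200000=0.8000
k=2 src: inc=-1.200000, refl=-1.200000·-1.000000=1.2000; V=2.000000+-1.200000+1.200000=2.0000
k=3 load: inc=1.200000, refl=1.200000·-0.600000=-0.7200; V=0.800000+1.200000+-0.720000=1.2800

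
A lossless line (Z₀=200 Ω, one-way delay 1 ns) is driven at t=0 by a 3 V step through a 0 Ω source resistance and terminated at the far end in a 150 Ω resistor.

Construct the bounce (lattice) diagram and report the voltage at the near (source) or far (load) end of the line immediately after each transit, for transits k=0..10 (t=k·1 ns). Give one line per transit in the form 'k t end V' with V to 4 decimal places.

Γ_L=-0.142857, Γ_S=-1.000000; launch V₁=3·200/200=3.000000
k=0 src: V=3.0000
k=1 load: inc=3.000000, refl=3.000000·-0.142857=-0.4286; V=0.000000+3.000000+-0.428571=2.5714
k=2 src: inc=-0.428571, refl=-0.428571·-1.000000=0.4286; V=3.000000+-0.428571+0.428571=3.0000
k=3 load: inc=0.428571, refl=0.428571·-0.142857=-0.0612; V=2.571429+0.428571+-0.061224=2.9388
k=4 src: inc=-0.061224, refl=-0.061224·-1.000000=0.0612; V=3.000000+-0.061224+0.061224=3.0000
k=5 load: inc=0.061224, refl=0.061224·-0.142857=-0.0087; V=2.938776+0.061224+-0.008746=2.9913
k=6 src: inc=-0.008746, refl=-0.008746·-1.000000=0.0087; V=3.000000+-0.008746+0.008746=3.0000
k=7 load: inc=0.008746, refl=0.008746·-0.142857=-0.0012; V=2.991254+0.008746+-0.001249=2.9988
k=8 src: inc=-0.001249, refl=-0.001249·-1.000000=0.0012; V=3.000000+-0.001249+0.001249=3.0000
k=9 load: inc=0.001249, refl=0.001249·-0.142857=-0.0002; V=2.998751+0.001249+-0.000178=2.9998
k=10 src: inc=-0.000178, refl=-0.000178·-1.000000=0.0002; V=3.000000+-0.000178+0.000178=3.0000

0 0 source 3.0000
1 1 load 2.5714
2 2 source 3.0000
3 3 load 2.9388
4 4 source 3.0000
5 5 load 2.9913
6 6 source 3.0000
7 7 load 2.9988
8 8 source 3.0000
9 9 load 2.9998
10 10 source 3.0000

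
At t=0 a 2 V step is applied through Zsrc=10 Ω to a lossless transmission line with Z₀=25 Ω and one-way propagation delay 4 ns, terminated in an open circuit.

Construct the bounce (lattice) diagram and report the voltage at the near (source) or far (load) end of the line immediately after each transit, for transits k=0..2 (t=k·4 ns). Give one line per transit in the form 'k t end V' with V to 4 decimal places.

0 0 source 1.4286
1 4 load 2.8571
2 8 source 2.2449

Γ_L=1.000000, Γ_S=-0.428571; launch V₁=2·25/35=1.428571
k=0 src: V=1.4286
k=1 load: inc=1.428571, refl=1.428571·1.000000=1.4286; V=0.000000+1.428571+1.428571=2.8571
k=2 src: inc=1.428571, refl=1.428571·-0.428571=-0.6122; V=1.428571+1.428571+-0.612245=2.2449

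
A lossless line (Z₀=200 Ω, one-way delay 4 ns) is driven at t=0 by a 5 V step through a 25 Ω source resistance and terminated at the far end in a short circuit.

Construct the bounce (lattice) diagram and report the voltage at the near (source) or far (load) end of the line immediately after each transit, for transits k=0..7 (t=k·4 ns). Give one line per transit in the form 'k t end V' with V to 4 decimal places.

0 0 source 4.4444
1 4 load 0.0000
2 8 source 3.4568
3 12 load 0.0000
4 16 source 2.6886
5 20 load 0.0000
6 24 source 2.0911
7 28 load 0.0000

Γ_L=-1.000000, Γ_S=-0.777778; launch V₁=5·200/225=4.444444
k=0 src: V=4.4444
k=1 load: inc=4.444444, refl=4.444444·-1.000000=-4.4444; V=0.000000+4.444444+-4.444444=0.0000
k=2 src: inc=-4.444444, refl=-4.444444·-0.777778=3.4568; V=4.444444+-4.444444+3.456790=3.4568
k=3 load: inc=3.456790, refl=3.456790·-1.000000=-3.4568; V=0.000000+3.456790+-3.456790=0.0000
k=4 src: inc=-3.456790, refl=-3.456790·-0.777778=2.6886; V=3.456790+-3.456790+2.688615=2.6886
k=5 load: inc=2.688615, refl=2.688615·-1.000000=-2.6886; V=0.000000+2.688615+-2.688615=0.0000
k=6 src: inc=-2.688615, refl=-2.688615·-0.777778=2.0911; V=2.688615+-2.688615+2.091145=2.0911
k=7 load: inc=2.091145, refl=2.091145·-1.000000=-2.0911; V=0.000000+2.091145+-2.091145=0.0000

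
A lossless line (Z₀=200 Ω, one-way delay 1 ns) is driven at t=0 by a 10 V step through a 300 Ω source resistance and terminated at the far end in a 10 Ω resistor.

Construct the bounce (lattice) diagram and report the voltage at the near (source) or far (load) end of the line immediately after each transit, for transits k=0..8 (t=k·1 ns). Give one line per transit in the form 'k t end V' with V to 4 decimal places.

Γ_L=-0.904762, Γ_S=0.200000; launch V₁=10·200/500=4.000000
k=0 src: V=4.0000
k=1 load: inc=4.000000, refl=4.000000·-0.904762=-3.6190; V=0.000000+4.000000+-3.619048=0.3810
k=2 src: inc=-3.619048, refl=-3.619048·0.200000=-0.7238; V=4.000000+-3.619048+-0.723810=-0.3429
k=3 load: inc=-0.723810, refl=-0.723810·-0.904762=0.6549; V=0.380952+-0.723810+0.654875=0.3120
k=4 src: inc=0.654875, refl=0.654875·0.200000=0.1310; V=-0.342857+0.654875+0.130975=0.4430
k=5 load: inc=0.130975, refl=0.130975·-0.904762=-0.1185; V=0.312018+0.130975+-0.118501=0.3245
k=6 src: inc=-0.118501, refl=-0.118501·0.200000=-0.0237; V=0.442993+-0.118501+-0.023700=0.3008
k=7 load: inc=-0.023700, refl=-0.023700·-0.904762=0.0214; V=0.324492+-0.023700+0.021443=0.3222
k=8 src: inc=0.021443, refl=0.021443·0.200000=0.0043; V=0.300792+0.021443+0.004289=0.3265

0 0 source 4.0000
1 1 load 0.3810
2 2 source -0.3429
3 3 load 0.3120
4 4 source 0.4430
5 5 load 0.3245
6 6 source 0.3008
7 7 load 0.3222
8 8 source 0.3265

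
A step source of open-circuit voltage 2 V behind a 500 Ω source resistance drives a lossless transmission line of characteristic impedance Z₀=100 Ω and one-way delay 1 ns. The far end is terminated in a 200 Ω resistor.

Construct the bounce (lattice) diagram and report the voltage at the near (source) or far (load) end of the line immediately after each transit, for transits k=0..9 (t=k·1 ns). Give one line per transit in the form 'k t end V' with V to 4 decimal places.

Γ_L=0.333333, Γ_S=0.666667; launch V₁=2·100/600=0.333333
k=0 src: V=0.3333
k=1 load: inc=0.333333, refl=0.333333·0.333333=0.1111; V=0.000000+0.333333+0.111111=0.4444
k=2 src: inc=0.111111, refl=0.111111·0.666667=0.0741; V=0.333333+0.111111+0.074074=0.5185
k=3 load: inc=0.074074, refl=0.074074·0.333333=0.0247; V=0.444444+0.074074+0.024691=0.5432
k=4 src: inc=0.024691, refl=0.024691·0.666667=0.0165; V=0.518519+0.024691+0.016461=0.5597
k=5 load: inc=0.016461, refl=0.016461·0.333333=0.0055; V=0.543210+0.016461+0.005487=0.5652
k=6 src: inc=0.005487, refl=0.005487·0.666667=0.0037; V=0.559671+0.005487+0.003658=0.5688
k=7 load: inc=0.003658, refl=0.003658·0.333333=0.0012; V=0.565158+0.003658+0.001219=0.5700
k=8 src: inc=0.001219, refl=0.001219·0.666667=0.0008; V=0.568816+0.001219+0.000813=0.5708
k=9 load: inc=0.000813, refl=0.000813·0.333333=0.0003; V=0.570035+0.000813+0.000271=0.5711

0 0 source 0.3333
1 1 load 0.4444
2 2 source 0.5185
3 3 load 0.5432
4 4 source 0.5597
5 5 load 0.5652
6 6 source 0.5688
7 7 load 0.5700
8 8 source 0.5708
9 9 load 0.5711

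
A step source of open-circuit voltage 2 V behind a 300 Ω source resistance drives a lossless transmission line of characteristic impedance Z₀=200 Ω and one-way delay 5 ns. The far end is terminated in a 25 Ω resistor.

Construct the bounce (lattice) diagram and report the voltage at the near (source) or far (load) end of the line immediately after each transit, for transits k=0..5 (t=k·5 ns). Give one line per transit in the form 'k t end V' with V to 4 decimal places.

Γ_L=-0.777778, Γ_S=0.200000; launch V₁=2·200/500=0.800000
k=0 src: V=0.8000
k=1 load: inc=0.800000, refl=0.800000·-0.777778=-0.6222; V=0.000000+0.800000+-0.622222=0.1778
k=2 src: inc=-0.622222, refl=-0.622222·0.200000=-0.1244; V=0.800000+-0.622222+-0.124444=0.0533
k=3 load: inc=-0.124444, refl=-0.124444·-0.777778=0.0968; V=0.177778+-0.124444+0.096790=0.1501
k=4 src: inc=0.096790, refl=0.096790·0.200000=0.0194; V=0.053333+0.096790+0.019358=0.1695
k=5 load: inc=0.019358, refl=0.019358·-0.777778=-0.0151; V=0.150123+0.019358+-0.015056=0.1544

0 0 source 0.8000
1 5 load 0.1778
2 10 source 0.0533
3 15 load 0.1501
4 20 source 0.1695
5 25 load 0.1544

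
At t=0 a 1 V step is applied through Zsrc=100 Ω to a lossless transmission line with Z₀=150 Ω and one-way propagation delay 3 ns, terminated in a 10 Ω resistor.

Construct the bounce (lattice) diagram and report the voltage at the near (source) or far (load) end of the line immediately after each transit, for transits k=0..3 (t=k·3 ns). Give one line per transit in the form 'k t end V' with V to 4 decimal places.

0 0 source 0.6000
1 3 load 0.0750
2 6 source 0.1800
3 9 load 0.0881

Γ_L=-0.875000, Γ_S=-0.200000; launch V₁=1·150/250=0.600000
k=0 src: V=0.6000
k=1 load: inc=0.600000, refl=0.600000·-0.875000=-0.5250; V=0.000000+0.600000+-0.525000=0.0750
k=2 src: inc=-0.525000, refl=-0.525000·-0.200000=0.1050; V=0.600000+-0.525000+0.105000=0.1800
k=3 load: inc=0.105000, refl=0.105000·-0.875000=-0.0919; V=0.075000+0.105000+-0.091875=0.0881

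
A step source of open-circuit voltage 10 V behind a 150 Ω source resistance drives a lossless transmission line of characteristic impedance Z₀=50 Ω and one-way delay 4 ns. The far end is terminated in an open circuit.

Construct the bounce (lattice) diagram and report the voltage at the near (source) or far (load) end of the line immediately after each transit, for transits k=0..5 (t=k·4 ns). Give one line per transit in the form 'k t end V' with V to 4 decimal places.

Γ_L=1.000000, Γ_S=0.500000; launch V₁=10·50/200=2.500000
k=0 src: V=2.5000
k=1 load: inc=2.500000, refl=2.500000·1.000000=2.5000; V=0.000000+2.500000+2.500000=5.0000
k=2 src: inc=2.500000, refl=2.500000·0.500000=1.2500; V=2.500000+2.500000+1.250000=6.2500
k=3 load: inc=1.250000, refl=1.250000·1.000000=1.2500; V=5.000000+1.250000+1.250000=7.5000
k=4 src: inc=1.250000, refl=1.250000·0.500000=0.6250; V=6.250000+1.250000+0.625000=8.1250
k=5 load: inc=0.625000, refl=0.625000·1.000000=0.6250; V=7.500000+0.625000+0.625000=8.7500

0 0 source 2.5000
1 4 load 5.0000
2 8 source 6.2500
3 12 load 7.5000
4 16 source 8.1250
5 20 load 8.7500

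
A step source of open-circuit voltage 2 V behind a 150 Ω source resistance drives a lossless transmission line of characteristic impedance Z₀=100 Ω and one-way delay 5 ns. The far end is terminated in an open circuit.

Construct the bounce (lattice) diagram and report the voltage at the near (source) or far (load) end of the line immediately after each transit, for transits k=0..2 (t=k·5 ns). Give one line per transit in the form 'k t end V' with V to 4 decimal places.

Γ_L=1.000000, Γ_S=0.200000; launch V₁=2·100/250=0.800000
k=0 src: V=0.8000
k=1 load: inc=0.800000, refl=0.800000·1.000000=0.8000; V=0.000000+0.800000+0.800000=1.6000
k=2 src: inc=0.800000, refl=0.800000·0.200000=0.1600; V=0.800000+0.800000+0.160000=1.7600

0 0 source 0.8000
1 5 load 1.6000
2 10 source 1.7600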